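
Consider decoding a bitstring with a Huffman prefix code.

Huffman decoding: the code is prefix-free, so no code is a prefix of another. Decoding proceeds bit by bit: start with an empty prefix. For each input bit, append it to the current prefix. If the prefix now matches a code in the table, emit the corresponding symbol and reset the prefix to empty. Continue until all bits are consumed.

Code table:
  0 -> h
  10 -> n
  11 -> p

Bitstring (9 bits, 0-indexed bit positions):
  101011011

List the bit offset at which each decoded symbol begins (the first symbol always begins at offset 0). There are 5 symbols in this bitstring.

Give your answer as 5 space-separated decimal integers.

Answer: 0 2 4 6 7

Derivation:
Bit 0: prefix='1' (no match yet)
Bit 1: prefix='10' -> emit 'n', reset
Bit 2: prefix='1' (no match yet)
Bit 3: prefix='10' -> emit 'n', reset
Bit 4: prefix='1' (no match yet)
Bit 5: prefix='11' -> emit 'p', reset
Bit 6: prefix='0' -> emit 'h', reset
Bit 7: prefix='1' (no match yet)
Bit 8: prefix='11' -> emit 'p', reset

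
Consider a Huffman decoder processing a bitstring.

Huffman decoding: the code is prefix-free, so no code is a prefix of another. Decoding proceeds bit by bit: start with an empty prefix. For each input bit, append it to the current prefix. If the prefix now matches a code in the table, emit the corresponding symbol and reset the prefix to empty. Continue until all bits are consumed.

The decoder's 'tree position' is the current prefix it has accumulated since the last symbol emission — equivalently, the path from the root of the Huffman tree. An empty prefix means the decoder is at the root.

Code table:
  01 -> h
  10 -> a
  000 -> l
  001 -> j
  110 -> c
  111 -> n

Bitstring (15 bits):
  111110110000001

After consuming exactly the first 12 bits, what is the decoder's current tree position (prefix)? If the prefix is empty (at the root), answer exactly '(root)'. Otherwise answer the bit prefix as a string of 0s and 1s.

Bit 0: prefix='1' (no match yet)
Bit 1: prefix='11' (no match yet)
Bit 2: prefix='111' -> emit 'n', reset
Bit 3: prefix='1' (no match yet)
Bit 4: prefix='11' (no match yet)
Bit 5: prefix='110' -> emit 'c', reset
Bit 6: prefix='1' (no match yet)
Bit 7: prefix='11' (no match yet)
Bit 8: prefix='110' -> emit 'c', reset
Bit 9: prefix='0' (no match yet)
Bit 10: prefix='00' (no match yet)
Bit 11: prefix='000' -> emit 'l', reset

Answer: (root)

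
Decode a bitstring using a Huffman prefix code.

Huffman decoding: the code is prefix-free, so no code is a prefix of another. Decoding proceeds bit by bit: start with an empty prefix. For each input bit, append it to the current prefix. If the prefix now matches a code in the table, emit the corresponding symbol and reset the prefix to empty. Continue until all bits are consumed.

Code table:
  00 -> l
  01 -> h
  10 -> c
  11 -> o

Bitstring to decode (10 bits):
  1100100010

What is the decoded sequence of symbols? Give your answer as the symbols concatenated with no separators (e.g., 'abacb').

Bit 0: prefix='1' (no match yet)
Bit 1: prefix='11' -> emit 'o', reset
Bit 2: prefix='0' (no match yet)
Bit 3: prefix='00' -> emit 'l', reset
Bit 4: prefix='1' (no match yet)
Bit 5: prefix='10' -> emit 'c', reset
Bit 6: prefix='0' (no match yet)
Bit 7: prefix='00' -> emit 'l', reset
Bit 8: prefix='1' (no match yet)
Bit 9: prefix='10' -> emit 'c', reset

Answer: olclc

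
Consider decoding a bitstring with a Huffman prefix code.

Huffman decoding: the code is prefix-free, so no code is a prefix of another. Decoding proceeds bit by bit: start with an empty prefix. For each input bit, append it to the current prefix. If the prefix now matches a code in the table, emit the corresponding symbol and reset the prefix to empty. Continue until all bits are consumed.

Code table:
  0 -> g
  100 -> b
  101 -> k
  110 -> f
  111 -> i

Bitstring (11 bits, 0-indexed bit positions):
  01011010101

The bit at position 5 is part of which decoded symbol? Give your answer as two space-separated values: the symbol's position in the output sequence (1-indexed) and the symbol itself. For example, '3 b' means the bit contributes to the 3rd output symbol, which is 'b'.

Bit 0: prefix='0' -> emit 'g', reset
Bit 1: prefix='1' (no match yet)
Bit 2: prefix='10' (no match yet)
Bit 3: prefix='101' -> emit 'k', reset
Bit 4: prefix='1' (no match yet)
Bit 5: prefix='10' (no match yet)
Bit 6: prefix='101' -> emit 'k', reset
Bit 7: prefix='0' -> emit 'g', reset
Bit 8: prefix='1' (no match yet)
Bit 9: prefix='10' (no match yet)

Answer: 3 k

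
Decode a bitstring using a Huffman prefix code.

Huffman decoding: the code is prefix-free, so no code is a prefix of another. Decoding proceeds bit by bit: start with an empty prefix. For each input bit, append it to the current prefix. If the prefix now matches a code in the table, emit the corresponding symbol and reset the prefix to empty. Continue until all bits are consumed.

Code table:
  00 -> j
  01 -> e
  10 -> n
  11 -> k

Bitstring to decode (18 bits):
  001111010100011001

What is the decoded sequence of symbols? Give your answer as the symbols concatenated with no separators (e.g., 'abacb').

Bit 0: prefix='0' (no match yet)
Bit 1: prefix='00' -> emit 'j', reset
Bit 2: prefix='1' (no match yet)
Bit 3: prefix='11' -> emit 'k', reset
Bit 4: prefix='1' (no match yet)
Bit 5: prefix='11' -> emit 'k', reset
Bit 6: prefix='0' (no match yet)
Bit 7: prefix='01' -> emit 'e', reset
Bit 8: prefix='0' (no match yet)
Bit 9: prefix='01' -> emit 'e', reset
Bit 10: prefix='0' (no match yet)
Bit 11: prefix='00' -> emit 'j', reset
Bit 12: prefix='0' (no match yet)
Bit 13: prefix='01' -> emit 'e', reset
Bit 14: prefix='1' (no match yet)
Bit 15: prefix='10' -> emit 'n', reset
Bit 16: prefix='0' (no match yet)
Bit 17: prefix='01' -> emit 'e', reset

Answer: jkkeejene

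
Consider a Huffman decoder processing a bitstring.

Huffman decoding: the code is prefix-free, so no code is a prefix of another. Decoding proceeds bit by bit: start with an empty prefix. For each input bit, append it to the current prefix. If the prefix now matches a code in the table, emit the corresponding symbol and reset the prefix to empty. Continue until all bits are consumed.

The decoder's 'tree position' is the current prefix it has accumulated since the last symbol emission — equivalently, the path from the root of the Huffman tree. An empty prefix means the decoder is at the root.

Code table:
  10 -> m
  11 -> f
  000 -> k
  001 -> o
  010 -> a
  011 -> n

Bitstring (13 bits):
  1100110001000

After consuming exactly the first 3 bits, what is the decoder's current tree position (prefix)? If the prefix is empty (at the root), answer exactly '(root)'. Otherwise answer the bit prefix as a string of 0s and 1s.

Answer: 0

Derivation:
Bit 0: prefix='1' (no match yet)
Bit 1: prefix='11' -> emit 'f', reset
Bit 2: prefix='0' (no match yet)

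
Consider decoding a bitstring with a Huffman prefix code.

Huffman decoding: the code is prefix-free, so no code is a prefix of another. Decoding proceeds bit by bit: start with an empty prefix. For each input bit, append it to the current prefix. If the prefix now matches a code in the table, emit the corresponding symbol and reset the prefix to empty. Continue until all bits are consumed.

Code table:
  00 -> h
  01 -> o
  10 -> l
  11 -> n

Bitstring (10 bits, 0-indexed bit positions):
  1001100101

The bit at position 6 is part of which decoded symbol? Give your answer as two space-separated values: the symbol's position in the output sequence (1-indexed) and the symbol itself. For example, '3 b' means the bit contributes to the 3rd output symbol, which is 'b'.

Answer: 4 o

Derivation:
Bit 0: prefix='1' (no match yet)
Bit 1: prefix='10' -> emit 'l', reset
Bit 2: prefix='0' (no match yet)
Bit 3: prefix='01' -> emit 'o', reset
Bit 4: prefix='1' (no match yet)
Bit 5: prefix='10' -> emit 'l', reset
Bit 6: prefix='0' (no match yet)
Bit 7: prefix='01' -> emit 'o', reset
Bit 8: prefix='0' (no match yet)
Bit 9: prefix='01' -> emit 'o', reset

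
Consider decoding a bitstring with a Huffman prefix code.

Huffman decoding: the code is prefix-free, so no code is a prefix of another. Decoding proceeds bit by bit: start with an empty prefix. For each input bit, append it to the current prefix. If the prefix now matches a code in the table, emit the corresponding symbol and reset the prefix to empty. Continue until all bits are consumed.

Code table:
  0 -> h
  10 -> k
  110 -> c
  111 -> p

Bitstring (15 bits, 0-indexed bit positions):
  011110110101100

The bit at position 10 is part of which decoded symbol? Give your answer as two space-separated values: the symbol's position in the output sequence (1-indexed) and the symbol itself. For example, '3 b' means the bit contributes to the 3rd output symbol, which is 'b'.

Bit 0: prefix='0' -> emit 'h', reset
Bit 1: prefix='1' (no match yet)
Bit 2: prefix='11' (no match yet)
Bit 3: prefix='111' -> emit 'p', reset
Bit 4: prefix='1' (no match yet)
Bit 5: prefix='10' -> emit 'k', reset
Bit 6: prefix='1' (no match yet)
Bit 7: prefix='11' (no match yet)
Bit 8: prefix='110' -> emit 'c', reset
Bit 9: prefix='1' (no match yet)
Bit 10: prefix='10' -> emit 'k', reset
Bit 11: prefix='1' (no match yet)
Bit 12: prefix='11' (no match yet)
Bit 13: prefix='110' -> emit 'c', reset
Bit 14: prefix='0' -> emit 'h', reset

Answer: 5 k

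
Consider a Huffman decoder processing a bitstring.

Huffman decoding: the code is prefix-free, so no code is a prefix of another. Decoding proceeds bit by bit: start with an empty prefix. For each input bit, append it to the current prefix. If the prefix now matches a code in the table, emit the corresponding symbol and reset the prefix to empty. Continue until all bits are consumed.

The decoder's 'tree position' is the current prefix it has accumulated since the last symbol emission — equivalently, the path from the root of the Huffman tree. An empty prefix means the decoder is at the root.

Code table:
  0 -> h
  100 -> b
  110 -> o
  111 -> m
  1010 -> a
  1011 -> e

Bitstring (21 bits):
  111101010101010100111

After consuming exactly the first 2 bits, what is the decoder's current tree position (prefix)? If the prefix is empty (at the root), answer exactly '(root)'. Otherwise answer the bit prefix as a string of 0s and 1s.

Bit 0: prefix='1' (no match yet)
Bit 1: prefix='11' (no match yet)

Answer: 11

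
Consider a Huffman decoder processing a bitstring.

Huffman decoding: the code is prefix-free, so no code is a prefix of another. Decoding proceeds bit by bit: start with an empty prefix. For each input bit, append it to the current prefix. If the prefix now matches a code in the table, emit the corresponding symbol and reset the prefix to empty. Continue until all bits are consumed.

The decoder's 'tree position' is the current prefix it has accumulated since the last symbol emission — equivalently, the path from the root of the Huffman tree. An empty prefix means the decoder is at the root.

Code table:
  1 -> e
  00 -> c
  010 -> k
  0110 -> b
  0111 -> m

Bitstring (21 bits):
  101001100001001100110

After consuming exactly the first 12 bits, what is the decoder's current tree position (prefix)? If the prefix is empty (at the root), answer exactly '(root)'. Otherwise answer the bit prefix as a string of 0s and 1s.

Answer: 01

Derivation:
Bit 0: prefix='1' -> emit 'e', reset
Bit 1: prefix='0' (no match yet)
Bit 2: prefix='01' (no match yet)
Bit 3: prefix='010' -> emit 'k', reset
Bit 4: prefix='0' (no match yet)
Bit 5: prefix='01' (no match yet)
Bit 6: prefix='011' (no match yet)
Bit 7: prefix='0110' -> emit 'b', reset
Bit 8: prefix='0' (no match yet)
Bit 9: prefix='00' -> emit 'c', reset
Bit 10: prefix='0' (no match yet)
Bit 11: prefix='01' (no match yet)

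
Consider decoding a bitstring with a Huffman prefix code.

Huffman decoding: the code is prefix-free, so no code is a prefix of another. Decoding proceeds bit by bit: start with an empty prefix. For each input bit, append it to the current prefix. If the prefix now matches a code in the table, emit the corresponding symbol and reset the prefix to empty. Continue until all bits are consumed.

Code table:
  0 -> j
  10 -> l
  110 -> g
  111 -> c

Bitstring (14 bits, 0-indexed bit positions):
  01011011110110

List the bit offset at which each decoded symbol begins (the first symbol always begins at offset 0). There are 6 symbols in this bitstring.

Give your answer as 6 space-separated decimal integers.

Answer: 0 1 3 6 9 11

Derivation:
Bit 0: prefix='0' -> emit 'j', reset
Bit 1: prefix='1' (no match yet)
Bit 2: prefix='10' -> emit 'l', reset
Bit 3: prefix='1' (no match yet)
Bit 4: prefix='11' (no match yet)
Bit 5: prefix='110' -> emit 'g', reset
Bit 6: prefix='1' (no match yet)
Bit 7: prefix='11' (no match yet)
Bit 8: prefix='111' -> emit 'c', reset
Bit 9: prefix='1' (no match yet)
Bit 10: prefix='10' -> emit 'l', reset
Bit 11: prefix='1' (no match yet)
Bit 12: prefix='11' (no match yet)
Bit 13: prefix='110' -> emit 'g', reset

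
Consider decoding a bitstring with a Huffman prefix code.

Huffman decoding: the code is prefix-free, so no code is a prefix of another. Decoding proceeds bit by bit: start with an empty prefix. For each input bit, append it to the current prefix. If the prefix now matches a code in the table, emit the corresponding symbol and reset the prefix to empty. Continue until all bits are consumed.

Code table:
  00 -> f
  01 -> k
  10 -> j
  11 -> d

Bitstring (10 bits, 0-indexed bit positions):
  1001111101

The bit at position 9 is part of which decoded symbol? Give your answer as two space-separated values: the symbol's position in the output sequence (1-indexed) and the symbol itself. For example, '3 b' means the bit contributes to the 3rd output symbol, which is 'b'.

Bit 0: prefix='1' (no match yet)
Bit 1: prefix='10' -> emit 'j', reset
Bit 2: prefix='0' (no match yet)
Bit 3: prefix='01' -> emit 'k', reset
Bit 4: prefix='1' (no match yet)
Bit 5: prefix='11' -> emit 'd', reset
Bit 6: prefix='1' (no match yet)
Bit 7: prefix='11' -> emit 'd', reset
Bit 8: prefix='0' (no match yet)
Bit 9: prefix='01' -> emit 'k', reset

Answer: 5 k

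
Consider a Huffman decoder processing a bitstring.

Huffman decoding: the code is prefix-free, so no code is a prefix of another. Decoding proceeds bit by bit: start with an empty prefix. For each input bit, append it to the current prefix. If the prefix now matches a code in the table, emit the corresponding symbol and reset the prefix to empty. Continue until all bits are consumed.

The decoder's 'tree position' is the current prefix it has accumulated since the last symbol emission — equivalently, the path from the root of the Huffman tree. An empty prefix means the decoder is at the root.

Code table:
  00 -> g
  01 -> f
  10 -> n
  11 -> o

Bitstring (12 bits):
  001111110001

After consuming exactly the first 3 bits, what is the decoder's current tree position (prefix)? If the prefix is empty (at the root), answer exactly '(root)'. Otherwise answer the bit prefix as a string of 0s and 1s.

Answer: 1

Derivation:
Bit 0: prefix='0' (no match yet)
Bit 1: prefix='00' -> emit 'g', reset
Bit 2: prefix='1' (no match yet)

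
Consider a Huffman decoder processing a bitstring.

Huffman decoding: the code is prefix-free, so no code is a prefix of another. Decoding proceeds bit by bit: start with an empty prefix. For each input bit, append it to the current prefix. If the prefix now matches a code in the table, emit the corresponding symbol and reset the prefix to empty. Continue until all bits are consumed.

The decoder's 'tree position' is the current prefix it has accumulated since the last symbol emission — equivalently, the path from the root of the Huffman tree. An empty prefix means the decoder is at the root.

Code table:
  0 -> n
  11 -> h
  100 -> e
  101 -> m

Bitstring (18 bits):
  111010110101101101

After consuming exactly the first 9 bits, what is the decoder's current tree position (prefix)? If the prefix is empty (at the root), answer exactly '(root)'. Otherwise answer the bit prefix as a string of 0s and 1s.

Answer: (root)

Derivation:
Bit 0: prefix='1' (no match yet)
Bit 1: prefix='11' -> emit 'h', reset
Bit 2: prefix='1' (no match yet)
Bit 3: prefix='10' (no match yet)
Bit 4: prefix='101' -> emit 'm', reset
Bit 5: prefix='0' -> emit 'n', reset
Bit 6: prefix='1' (no match yet)
Bit 7: prefix='11' -> emit 'h', reset
Bit 8: prefix='0' -> emit 'n', reset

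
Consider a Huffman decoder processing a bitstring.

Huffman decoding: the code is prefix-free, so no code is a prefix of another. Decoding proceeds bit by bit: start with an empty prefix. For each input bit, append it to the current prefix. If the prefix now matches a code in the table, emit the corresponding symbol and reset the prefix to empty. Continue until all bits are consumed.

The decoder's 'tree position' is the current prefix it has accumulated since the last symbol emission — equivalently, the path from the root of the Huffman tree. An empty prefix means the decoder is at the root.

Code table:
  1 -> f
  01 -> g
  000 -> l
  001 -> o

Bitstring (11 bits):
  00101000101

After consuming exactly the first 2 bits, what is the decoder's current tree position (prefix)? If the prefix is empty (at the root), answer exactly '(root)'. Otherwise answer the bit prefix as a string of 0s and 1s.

Answer: 00

Derivation:
Bit 0: prefix='0' (no match yet)
Bit 1: prefix='00' (no match yet)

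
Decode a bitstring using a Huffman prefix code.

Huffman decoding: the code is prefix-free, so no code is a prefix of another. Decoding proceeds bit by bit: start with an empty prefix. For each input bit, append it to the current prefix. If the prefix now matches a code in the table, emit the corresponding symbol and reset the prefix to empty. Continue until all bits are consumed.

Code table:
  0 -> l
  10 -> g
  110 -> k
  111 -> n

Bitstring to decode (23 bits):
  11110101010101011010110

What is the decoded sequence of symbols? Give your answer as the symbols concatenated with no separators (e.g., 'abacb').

Bit 0: prefix='1' (no match yet)
Bit 1: prefix='11' (no match yet)
Bit 2: prefix='111' -> emit 'n', reset
Bit 3: prefix='1' (no match yet)
Bit 4: prefix='10' -> emit 'g', reset
Bit 5: prefix='1' (no match yet)
Bit 6: prefix='10' -> emit 'g', reset
Bit 7: prefix='1' (no match yet)
Bit 8: prefix='10' -> emit 'g', reset
Bit 9: prefix='1' (no match yet)
Bit 10: prefix='10' -> emit 'g', reset
Bit 11: prefix='1' (no match yet)
Bit 12: prefix='10' -> emit 'g', reset
Bit 13: prefix='1' (no match yet)
Bit 14: prefix='10' -> emit 'g', reset
Bit 15: prefix='1' (no match yet)
Bit 16: prefix='11' (no match yet)
Bit 17: prefix='110' -> emit 'k', reset
Bit 18: prefix='1' (no match yet)
Bit 19: prefix='10' -> emit 'g', reset
Bit 20: prefix='1' (no match yet)
Bit 21: prefix='11' (no match yet)
Bit 22: prefix='110' -> emit 'k', reset

Answer: nggggggkgk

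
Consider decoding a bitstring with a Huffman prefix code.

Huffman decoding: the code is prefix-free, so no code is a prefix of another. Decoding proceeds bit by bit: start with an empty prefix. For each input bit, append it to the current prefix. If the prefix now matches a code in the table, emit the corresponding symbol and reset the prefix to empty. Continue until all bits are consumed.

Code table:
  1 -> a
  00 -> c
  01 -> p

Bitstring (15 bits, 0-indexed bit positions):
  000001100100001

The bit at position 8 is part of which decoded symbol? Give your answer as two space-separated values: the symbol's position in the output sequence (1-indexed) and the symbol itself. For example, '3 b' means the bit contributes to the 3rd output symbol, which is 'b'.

Bit 0: prefix='0' (no match yet)
Bit 1: prefix='00' -> emit 'c', reset
Bit 2: prefix='0' (no match yet)
Bit 3: prefix='00' -> emit 'c', reset
Bit 4: prefix='0' (no match yet)
Bit 5: prefix='01' -> emit 'p', reset
Bit 6: prefix='1' -> emit 'a', reset
Bit 7: prefix='0' (no match yet)
Bit 8: prefix='00' -> emit 'c', reset
Bit 9: prefix='1' -> emit 'a', reset
Bit 10: prefix='0' (no match yet)
Bit 11: prefix='00' -> emit 'c', reset
Bit 12: prefix='0' (no match yet)

Answer: 5 c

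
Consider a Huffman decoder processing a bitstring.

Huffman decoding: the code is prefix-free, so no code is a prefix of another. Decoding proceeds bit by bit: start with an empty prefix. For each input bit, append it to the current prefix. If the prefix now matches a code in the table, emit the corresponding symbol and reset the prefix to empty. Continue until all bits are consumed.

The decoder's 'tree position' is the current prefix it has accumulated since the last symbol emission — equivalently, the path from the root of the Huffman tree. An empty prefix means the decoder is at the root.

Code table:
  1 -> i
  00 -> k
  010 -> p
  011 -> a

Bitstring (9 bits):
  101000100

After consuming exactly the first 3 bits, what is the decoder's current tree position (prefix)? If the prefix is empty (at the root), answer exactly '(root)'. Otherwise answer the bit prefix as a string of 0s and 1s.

Bit 0: prefix='1' -> emit 'i', reset
Bit 1: prefix='0' (no match yet)
Bit 2: prefix='01' (no match yet)

Answer: 01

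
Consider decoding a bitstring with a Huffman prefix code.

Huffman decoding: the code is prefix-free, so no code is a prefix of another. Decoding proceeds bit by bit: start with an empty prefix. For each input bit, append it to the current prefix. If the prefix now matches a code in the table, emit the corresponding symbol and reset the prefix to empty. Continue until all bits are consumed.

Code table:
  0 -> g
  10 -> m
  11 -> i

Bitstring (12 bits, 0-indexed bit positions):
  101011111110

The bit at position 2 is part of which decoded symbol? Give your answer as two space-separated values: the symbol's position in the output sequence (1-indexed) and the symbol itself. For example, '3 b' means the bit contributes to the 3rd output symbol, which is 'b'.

Answer: 2 m

Derivation:
Bit 0: prefix='1' (no match yet)
Bit 1: prefix='10' -> emit 'm', reset
Bit 2: prefix='1' (no match yet)
Bit 3: prefix='10' -> emit 'm', reset
Bit 4: prefix='1' (no match yet)
Bit 5: prefix='11' -> emit 'i', reset
Bit 6: prefix='1' (no match yet)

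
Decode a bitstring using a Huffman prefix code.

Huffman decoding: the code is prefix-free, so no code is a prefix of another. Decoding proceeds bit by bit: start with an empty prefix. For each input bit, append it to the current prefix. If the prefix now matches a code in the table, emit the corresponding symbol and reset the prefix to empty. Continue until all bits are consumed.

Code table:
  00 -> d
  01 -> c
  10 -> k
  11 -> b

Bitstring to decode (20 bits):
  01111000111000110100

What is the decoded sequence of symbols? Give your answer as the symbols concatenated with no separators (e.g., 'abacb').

Answer: cbkdbkdbcd

Derivation:
Bit 0: prefix='0' (no match yet)
Bit 1: prefix='01' -> emit 'c', reset
Bit 2: prefix='1' (no match yet)
Bit 3: prefix='11' -> emit 'b', reset
Bit 4: prefix='1' (no match yet)
Bit 5: prefix='10' -> emit 'k', reset
Bit 6: prefix='0' (no match yet)
Bit 7: prefix='00' -> emit 'd', reset
Bit 8: prefix='1' (no match yet)
Bit 9: prefix='11' -> emit 'b', reset
Bit 10: prefix='1' (no match yet)
Bit 11: prefix='10' -> emit 'k', reset
Bit 12: prefix='0' (no match yet)
Bit 13: prefix='00' -> emit 'd', reset
Bit 14: prefix='1' (no match yet)
Bit 15: prefix='11' -> emit 'b', reset
Bit 16: prefix='0' (no match yet)
Bit 17: prefix='01' -> emit 'c', reset
Bit 18: prefix='0' (no match yet)
Bit 19: prefix='00' -> emit 'd', reset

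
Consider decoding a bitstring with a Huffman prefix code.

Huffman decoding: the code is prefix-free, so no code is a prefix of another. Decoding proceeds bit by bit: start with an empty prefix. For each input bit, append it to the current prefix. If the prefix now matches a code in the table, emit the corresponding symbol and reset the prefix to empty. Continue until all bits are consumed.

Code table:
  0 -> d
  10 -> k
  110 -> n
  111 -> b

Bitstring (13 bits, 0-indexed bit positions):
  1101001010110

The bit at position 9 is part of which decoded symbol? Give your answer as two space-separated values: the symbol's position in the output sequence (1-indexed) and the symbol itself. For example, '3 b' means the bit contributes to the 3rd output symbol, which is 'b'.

Bit 0: prefix='1' (no match yet)
Bit 1: prefix='11' (no match yet)
Bit 2: prefix='110' -> emit 'n', reset
Bit 3: prefix='1' (no match yet)
Bit 4: prefix='10' -> emit 'k', reset
Bit 5: prefix='0' -> emit 'd', reset
Bit 6: prefix='1' (no match yet)
Bit 7: prefix='10' -> emit 'k', reset
Bit 8: prefix='1' (no match yet)
Bit 9: prefix='10' -> emit 'k', reset
Bit 10: prefix='1' (no match yet)
Bit 11: prefix='11' (no match yet)
Bit 12: prefix='110' -> emit 'n', reset

Answer: 5 k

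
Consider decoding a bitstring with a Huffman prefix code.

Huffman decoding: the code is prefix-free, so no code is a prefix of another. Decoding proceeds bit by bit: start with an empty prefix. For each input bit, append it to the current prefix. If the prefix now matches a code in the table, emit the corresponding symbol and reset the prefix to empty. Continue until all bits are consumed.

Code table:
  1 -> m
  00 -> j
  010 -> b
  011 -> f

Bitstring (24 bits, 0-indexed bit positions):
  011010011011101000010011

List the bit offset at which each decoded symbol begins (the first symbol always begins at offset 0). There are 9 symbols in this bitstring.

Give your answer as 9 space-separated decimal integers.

Bit 0: prefix='0' (no match yet)
Bit 1: prefix='01' (no match yet)
Bit 2: prefix='011' -> emit 'f', reset
Bit 3: prefix='0' (no match yet)
Bit 4: prefix='01' (no match yet)
Bit 5: prefix='010' -> emit 'b', reset
Bit 6: prefix='0' (no match yet)
Bit 7: prefix='01' (no match yet)
Bit 8: prefix='011' -> emit 'f', reset
Bit 9: prefix='0' (no match yet)
Bit 10: prefix='01' (no match yet)
Bit 11: prefix='011' -> emit 'f', reset
Bit 12: prefix='1' -> emit 'm', reset
Bit 13: prefix='0' (no match yet)
Bit 14: prefix='01' (no match yet)
Bit 15: prefix='010' -> emit 'b', reset
Bit 16: prefix='0' (no match yet)
Bit 17: prefix='00' -> emit 'j', reset
Bit 18: prefix='0' (no match yet)
Bit 19: prefix='01' (no match yet)
Bit 20: prefix='010' -> emit 'b', reset
Bit 21: prefix='0' (no match yet)
Bit 22: prefix='01' (no match yet)
Bit 23: prefix='011' -> emit 'f', reset

Answer: 0 3 6 9 12 13 16 18 21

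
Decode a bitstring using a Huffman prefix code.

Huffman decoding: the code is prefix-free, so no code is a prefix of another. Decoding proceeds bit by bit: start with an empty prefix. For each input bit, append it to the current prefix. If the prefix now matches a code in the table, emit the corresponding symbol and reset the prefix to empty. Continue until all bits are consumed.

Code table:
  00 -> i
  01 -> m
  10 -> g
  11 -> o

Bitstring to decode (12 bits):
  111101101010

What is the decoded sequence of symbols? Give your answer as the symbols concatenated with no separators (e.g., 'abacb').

Bit 0: prefix='1' (no match yet)
Bit 1: prefix='11' -> emit 'o', reset
Bit 2: prefix='1' (no match yet)
Bit 3: prefix='11' -> emit 'o', reset
Bit 4: prefix='0' (no match yet)
Bit 5: prefix='01' -> emit 'm', reset
Bit 6: prefix='1' (no match yet)
Bit 7: prefix='10' -> emit 'g', reset
Bit 8: prefix='1' (no match yet)
Bit 9: prefix='10' -> emit 'g', reset
Bit 10: prefix='1' (no match yet)
Bit 11: prefix='10' -> emit 'g', reset

Answer: oomggg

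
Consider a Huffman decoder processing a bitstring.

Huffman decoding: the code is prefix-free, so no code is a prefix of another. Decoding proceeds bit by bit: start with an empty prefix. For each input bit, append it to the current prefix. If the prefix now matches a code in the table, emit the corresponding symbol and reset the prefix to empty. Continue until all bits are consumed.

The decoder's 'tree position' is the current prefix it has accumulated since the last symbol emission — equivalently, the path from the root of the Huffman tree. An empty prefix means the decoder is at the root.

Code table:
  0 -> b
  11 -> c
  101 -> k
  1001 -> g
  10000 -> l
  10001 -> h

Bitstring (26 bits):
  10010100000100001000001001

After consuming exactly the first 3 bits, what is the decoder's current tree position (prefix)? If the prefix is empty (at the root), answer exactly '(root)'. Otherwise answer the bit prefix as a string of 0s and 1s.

Answer: 100

Derivation:
Bit 0: prefix='1' (no match yet)
Bit 1: prefix='10' (no match yet)
Bit 2: prefix='100' (no match yet)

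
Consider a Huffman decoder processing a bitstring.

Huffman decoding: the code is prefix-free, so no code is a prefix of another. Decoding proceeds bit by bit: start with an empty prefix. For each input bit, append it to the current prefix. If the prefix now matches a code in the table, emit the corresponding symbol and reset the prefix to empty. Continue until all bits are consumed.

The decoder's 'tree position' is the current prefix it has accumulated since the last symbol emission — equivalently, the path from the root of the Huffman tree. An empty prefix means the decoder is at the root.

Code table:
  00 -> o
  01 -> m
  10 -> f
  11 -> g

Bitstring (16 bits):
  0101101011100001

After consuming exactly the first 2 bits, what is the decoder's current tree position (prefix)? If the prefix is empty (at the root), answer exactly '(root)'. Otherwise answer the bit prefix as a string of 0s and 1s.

Bit 0: prefix='0' (no match yet)
Bit 1: prefix='01' -> emit 'm', reset

Answer: (root)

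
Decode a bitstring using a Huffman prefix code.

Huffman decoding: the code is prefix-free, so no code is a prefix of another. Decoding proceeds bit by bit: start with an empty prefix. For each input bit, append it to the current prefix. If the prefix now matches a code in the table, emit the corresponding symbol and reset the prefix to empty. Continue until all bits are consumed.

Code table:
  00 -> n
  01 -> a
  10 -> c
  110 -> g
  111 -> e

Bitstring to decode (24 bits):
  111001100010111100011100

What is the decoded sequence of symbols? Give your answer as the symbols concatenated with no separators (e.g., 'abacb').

Bit 0: prefix='1' (no match yet)
Bit 1: prefix='11' (no match yet)
Bit 2: prefix='111' -> emit 'e', reset
Bit 3: prefix='0' (no match yet)
Bit 4: prefix='00' -> emit 'n', reset
Bit 5: prefix='1' (no match yet)
Bit 6: prefix='11' (no match yet)
Bit 7: prefix='110' -> emit 'g', reset
Bit 8: prefix='0' (no match yet)
Bit 9: prefix='00' -> emit 'n', reset
Bit 10: prefix='1' (no match yet)
Bit 11: prefix='10' -> emit 'c', reset
Bit 12: prefix='1' (no match yet)
Bit 13: prefix='11' (no match yet)
Bit 14: prefix='111' -> emit 'e', reset
Bit 15: prefix='1' (no match yet)
Bit 16: prefix='10' -> emit 'c', reset
Bit 17: prefix='0' (no match yet)
Bit 18: prefix='00' -> emit 'n', reset
Bit 19: prefix='1' (no match yet)
Bit 20: prefix='11' (no match yet)
Bit 21: prefix='111' -> emit 'e', reset
Bit 22: prefix='0' (no match yet)
Bit 23: prefix='00' -> emit 'n', reset

Answer: engncecnen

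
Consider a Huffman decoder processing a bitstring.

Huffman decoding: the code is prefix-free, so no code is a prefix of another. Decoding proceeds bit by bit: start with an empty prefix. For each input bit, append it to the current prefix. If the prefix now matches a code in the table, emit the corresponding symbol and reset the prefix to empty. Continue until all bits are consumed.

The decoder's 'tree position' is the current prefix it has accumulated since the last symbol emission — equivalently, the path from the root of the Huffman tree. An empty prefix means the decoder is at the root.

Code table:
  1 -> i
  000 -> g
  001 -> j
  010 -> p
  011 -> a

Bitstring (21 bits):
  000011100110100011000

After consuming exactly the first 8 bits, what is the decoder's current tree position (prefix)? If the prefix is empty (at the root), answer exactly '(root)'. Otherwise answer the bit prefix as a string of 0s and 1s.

Bit 0: prefix='0' (no match yet)
Bit 1: prefix='00' (no match yet)
Bit 2: prefix='000' -> emit 'g', reset
Bit 3: prefix='0' (no match yet)
Bit 4: prefix='01' (no match yet)
Bit 5: prefix='011' -> emit 'a', reset
Bit 6: prefix='1' -> emit 'i', reset
Bit 7: prefix='0' (no match yet)

Answer: 0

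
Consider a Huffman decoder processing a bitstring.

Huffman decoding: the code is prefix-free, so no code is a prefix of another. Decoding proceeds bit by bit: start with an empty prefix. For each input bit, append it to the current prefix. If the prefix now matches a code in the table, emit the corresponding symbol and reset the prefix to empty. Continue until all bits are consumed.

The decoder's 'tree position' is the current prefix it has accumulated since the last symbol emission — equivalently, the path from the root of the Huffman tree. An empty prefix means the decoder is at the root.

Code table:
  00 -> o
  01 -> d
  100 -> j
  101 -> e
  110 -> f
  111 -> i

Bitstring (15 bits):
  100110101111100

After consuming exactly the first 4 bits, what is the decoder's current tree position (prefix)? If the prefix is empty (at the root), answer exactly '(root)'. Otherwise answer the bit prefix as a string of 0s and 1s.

Answer: 1

Derivation:
Bit 0: prefix='1' (no match yet)
Bit 1: prefix='10' (no match yet)
Bit 2: prefix='100' -> emit 'j', reset
Bit 3: prefix='1' (no match yet)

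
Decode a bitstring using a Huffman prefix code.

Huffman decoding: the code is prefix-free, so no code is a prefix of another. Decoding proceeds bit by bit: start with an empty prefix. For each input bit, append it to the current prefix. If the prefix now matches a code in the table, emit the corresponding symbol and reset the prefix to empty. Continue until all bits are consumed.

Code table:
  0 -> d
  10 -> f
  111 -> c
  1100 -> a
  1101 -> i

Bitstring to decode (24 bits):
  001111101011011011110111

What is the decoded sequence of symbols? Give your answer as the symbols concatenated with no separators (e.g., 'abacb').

Bit 0: prefix='0' -> emit 'd', reset
Bit 1: prefix='0' -> emit 'd', reset
Bit 2: prefix='1' (no match yet)
Bit 3: prefix='11' (no match yet)
Bit 4: prefix='111' -> emit 'c', reset
Bit 5: prefix='1' (no match yet)
Bit 6: prefix='11' (no match yet)
Bit 7: prefix='110' (no match yet)
Bit 8: prefix='1101' -> emit 'i', reset
Bit 9: prefix='0' -> emit 'd', reset
Bit 10: prefix='1' (no match yet)
Bit 11: prefix='11' (no match yet)
Bit 12: prefix='110' (no match yet)
Bit 13: prefix='1101' -> emit 'i', reset
Bit 14: prefix='1' (no match yet)
Bit 15: prefix='10' -> emit 'f', reset
Bit 16: prefix='1' (no match yet)
Bit 17: prefix='11' (no match yet)
Bit 18: prefix='111' -> emit 'c', reset
Bit 19: prefix='1' (no match yet)
Bit 20: prefix='10' -> emit 'f', reset
Bit 21: prefix='1' (no match yet)
Bit 22: prefix='11' (no match yet)
Bit 23: prefix='111' -> emit 'c', reset

Answer: ddcidifcfc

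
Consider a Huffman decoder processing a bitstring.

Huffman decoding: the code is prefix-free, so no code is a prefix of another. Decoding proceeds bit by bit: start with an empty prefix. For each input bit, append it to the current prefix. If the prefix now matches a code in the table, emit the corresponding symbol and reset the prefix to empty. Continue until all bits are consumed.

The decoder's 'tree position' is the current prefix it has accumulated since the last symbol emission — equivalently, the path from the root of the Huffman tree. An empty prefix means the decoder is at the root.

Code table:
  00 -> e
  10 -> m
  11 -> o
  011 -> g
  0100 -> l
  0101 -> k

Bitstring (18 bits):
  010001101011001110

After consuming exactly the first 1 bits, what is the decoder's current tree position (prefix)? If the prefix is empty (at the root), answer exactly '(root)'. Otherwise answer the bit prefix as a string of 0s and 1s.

Bit 0: prefix='0' (no match yet)

Answer: 0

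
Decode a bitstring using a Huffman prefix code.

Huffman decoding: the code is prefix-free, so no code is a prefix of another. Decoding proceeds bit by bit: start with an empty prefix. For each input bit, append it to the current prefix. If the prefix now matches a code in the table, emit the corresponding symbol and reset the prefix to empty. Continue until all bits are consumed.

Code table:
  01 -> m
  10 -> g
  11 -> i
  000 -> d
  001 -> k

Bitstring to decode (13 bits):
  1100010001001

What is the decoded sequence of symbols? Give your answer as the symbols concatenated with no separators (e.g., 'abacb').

Answer: idgkk

Derivation:
Bit 0: prefix='1' (no match yet)
Bit 1: prefix='11' -> emit 'i', reset
Bit 2: prefix='0' (no match yet)
Bit 3: prefix='00' (no match yet)
Bit 4: prefix='000' -> emit 'd', reset
Bit 5: prefix='1' (no match yet)
Bit 6: prefix='10' -> emit 'g', reset
Bit 7: prefix='0' (no match yet)
Bit 8: prefix='00' (no match yet)
Bit 9: prefix='001' -> emit 'k', reset
Bit 10: prefix='0' (no match yet)
Bit 11: prefix='00' (no match yet)
Bit 12: prefix='001' -> emit 'k', reset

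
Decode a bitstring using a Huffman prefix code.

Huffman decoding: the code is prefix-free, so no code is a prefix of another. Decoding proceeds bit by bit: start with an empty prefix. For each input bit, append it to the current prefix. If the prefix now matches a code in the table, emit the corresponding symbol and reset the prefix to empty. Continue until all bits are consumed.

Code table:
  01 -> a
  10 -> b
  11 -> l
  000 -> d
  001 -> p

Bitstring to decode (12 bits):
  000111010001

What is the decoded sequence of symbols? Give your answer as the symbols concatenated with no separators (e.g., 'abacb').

Bit 0: prefix='0' (no match yet)
Bit 1: prefix='00' (no match yet)
Bit 2: prefix='000' -> emit 'd', reset
Bit 3: prefix='1' (no match yet)
Bit 4: prefix='11' -> emit 'l', reset
Bit 5: prefix='1' (no match yet)
Bit 6: prefix='10' -> emit 'b', reset
Bit 7: prefix='1' (no match yet)
Bit 8: prefix='10' -> emit 'b', reset
Bit 9: prefix='0' (no match yet)
Bit 10: prefix='00' (no match yet)
Bit 11: prefix='001' -> emit 'p', reset

Answer: dlbbp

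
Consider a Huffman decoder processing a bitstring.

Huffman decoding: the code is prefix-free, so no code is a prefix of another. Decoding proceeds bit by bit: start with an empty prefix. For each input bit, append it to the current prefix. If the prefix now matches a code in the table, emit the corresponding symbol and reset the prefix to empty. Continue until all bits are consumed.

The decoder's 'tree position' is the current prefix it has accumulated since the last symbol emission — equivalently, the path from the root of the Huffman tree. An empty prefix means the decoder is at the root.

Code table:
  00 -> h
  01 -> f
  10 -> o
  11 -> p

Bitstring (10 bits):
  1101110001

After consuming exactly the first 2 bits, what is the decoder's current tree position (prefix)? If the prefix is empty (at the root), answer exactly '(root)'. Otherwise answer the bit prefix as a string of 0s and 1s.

Answer: (root)

Derivation:
Bit 0: prefix='1' (no match yet)
Bit 1: prefix='11' -> emit 'p', reset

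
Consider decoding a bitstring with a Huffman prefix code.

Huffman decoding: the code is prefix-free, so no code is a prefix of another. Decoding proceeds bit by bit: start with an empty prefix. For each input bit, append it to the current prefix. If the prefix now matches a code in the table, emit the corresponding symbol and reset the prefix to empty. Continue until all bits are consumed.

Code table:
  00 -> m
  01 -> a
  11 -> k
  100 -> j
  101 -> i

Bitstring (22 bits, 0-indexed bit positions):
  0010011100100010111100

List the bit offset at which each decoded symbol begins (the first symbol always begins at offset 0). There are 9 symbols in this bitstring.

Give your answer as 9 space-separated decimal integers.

Bit 0: prefix='0' (no match yet)
Bit 1: prefix='00' -> emit 'm', reset
Bit 2: prefix='1' (no match yet)
Bit 3: prefix='10' (no match yet)
Bit 4: prefix='100' -> emit 'j', reset
Bit 5: prefix='1' (no match yet)
Bit 6: prefix='11' -> emit 'k', reset
Bit 7: prefix='1' (no match yet)
Bit 8: prefix='10' (no match yet)
Bit 9: prefix='100' -> emit 'j', reset
Bit 10: prefix='1' (no match yet)
Bit 11: prefix='10' (no match yet)
Bit 12: prefix='100' -> emit 'j', reset
Bit 13: prefix='0' (no match yet)
Bit 14: prefix='01' -> emit 'a', reset
Bit 15: prefix='0' (no match yet)
Bit 16: prefix='01' -> emit 'a', reset
Bit 17: prefix='1' (no match yet)
Bit 18: prefix='11' -> emit 'k', reset
Bit 19: prefix='1' (no match yet)
Bit 20: prefix='10' (no match yet)
Bit 21: prefix='100' -> emit 'j', reset

Answer: 0 2 5 7 10 13 15 17 19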